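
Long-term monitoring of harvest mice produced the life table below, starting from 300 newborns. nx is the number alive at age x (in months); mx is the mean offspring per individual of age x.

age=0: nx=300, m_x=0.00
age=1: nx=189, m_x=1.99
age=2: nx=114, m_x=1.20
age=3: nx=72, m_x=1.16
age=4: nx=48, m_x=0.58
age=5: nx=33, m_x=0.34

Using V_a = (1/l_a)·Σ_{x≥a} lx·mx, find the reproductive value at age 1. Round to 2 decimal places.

3.36

lx = nx/n0 = nx/300: 1, 0.63, 0.38, 0.24, 0.16, 0.11
lx·mx for x ≥ 1: 1.2537, 0.456, 0.2784, 0.0928, 0.0374 → sum = 2.1183
V_1 = 2.1183 / l_1 = 2.1183 / 0.63 = 3.362381… → 3.36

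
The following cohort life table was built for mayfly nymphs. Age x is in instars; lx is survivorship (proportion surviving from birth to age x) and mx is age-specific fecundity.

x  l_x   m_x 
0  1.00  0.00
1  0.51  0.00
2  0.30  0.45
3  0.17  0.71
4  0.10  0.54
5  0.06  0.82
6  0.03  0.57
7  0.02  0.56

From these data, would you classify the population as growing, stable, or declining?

R0 = Σ lx·mx = 0 + 0 + 0.135 + 0.1207 + 0.054 + 0.0492 + 0.0171 + 0.0112 = 0.3872
R0 < 1, so the population is declining.

declining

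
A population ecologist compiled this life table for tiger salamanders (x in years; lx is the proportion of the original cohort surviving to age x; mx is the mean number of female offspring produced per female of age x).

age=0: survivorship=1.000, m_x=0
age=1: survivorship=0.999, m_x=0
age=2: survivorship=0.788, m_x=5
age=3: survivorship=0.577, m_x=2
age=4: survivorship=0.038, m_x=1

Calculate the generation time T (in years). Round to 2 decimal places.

2.24

lx·mx: 0, 0, 3.94, 1.154, 0.038 → R0 = 5.132
x·lx·mx: 0, 0, 7.88, 3.462, 0.152 → Σ = 11.494
T = 11.494 / 5.132 = 2.239673… → 2.24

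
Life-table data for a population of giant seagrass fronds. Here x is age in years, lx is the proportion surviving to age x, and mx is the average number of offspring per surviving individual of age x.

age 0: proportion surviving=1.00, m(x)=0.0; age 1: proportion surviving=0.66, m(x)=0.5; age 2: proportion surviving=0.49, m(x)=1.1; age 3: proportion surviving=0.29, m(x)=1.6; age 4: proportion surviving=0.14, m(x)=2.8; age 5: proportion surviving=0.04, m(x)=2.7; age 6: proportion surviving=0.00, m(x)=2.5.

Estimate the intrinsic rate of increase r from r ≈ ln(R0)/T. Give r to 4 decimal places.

R0 = Σ lx·mx = 0 + 0.33 + 0.539 + 0.464 + 0.392 + 0.108 + 0 = 1.833
Σ x·lx·mx = 4.908; T = 4.908/1.833 = 2.67758…
r ≈ ln(R0)/T = ln(1.833)/2.67758… = 0.226307… → 0.2263

0.2263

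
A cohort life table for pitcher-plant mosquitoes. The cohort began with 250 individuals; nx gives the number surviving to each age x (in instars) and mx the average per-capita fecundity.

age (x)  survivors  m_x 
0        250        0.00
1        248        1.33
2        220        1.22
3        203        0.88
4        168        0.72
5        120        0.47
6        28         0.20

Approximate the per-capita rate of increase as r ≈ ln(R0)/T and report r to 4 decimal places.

0.5864

lx = nx/n0 = nx/250: 1, 0.992, 0.88, 0.812, 0.672, 0.48, 0.112
R0 = Σ lx·mx = 0 + 1.31936 + 1.0736 + 0.71456 + 0.48384 + 0.2256 + 0.0224 = 3.83936
Σ x·lx·mx = 8.808; T = 8.808/3.83936 = 2.29413…
r ≈ ln(R0)/T = ln(3.83936)/2.29413… = 0.586412… → 0.5864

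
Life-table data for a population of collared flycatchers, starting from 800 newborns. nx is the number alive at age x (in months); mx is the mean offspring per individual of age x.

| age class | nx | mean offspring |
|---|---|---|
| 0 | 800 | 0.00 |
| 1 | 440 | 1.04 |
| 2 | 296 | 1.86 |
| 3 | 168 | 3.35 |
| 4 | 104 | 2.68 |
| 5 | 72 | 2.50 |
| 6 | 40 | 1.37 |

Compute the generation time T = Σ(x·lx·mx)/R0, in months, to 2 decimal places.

lx = nx/n0 = nx/800: 1, 0.55, 0.37, 0.21, 0.13, 0.09, 0.05
lx·mx: 0, 0.572, 0.6882, 0.7035, 0.3484, 0.225, 0.0685 → R0 = 2.6056
x·lx·mx: 0, 0.572, 1.3764, 2.1105, 1.3936, 1.125, 0.411 → Σ = 6.9885
T = 6.9885 / 2.6056 = 2.682108… → 2.68

2.68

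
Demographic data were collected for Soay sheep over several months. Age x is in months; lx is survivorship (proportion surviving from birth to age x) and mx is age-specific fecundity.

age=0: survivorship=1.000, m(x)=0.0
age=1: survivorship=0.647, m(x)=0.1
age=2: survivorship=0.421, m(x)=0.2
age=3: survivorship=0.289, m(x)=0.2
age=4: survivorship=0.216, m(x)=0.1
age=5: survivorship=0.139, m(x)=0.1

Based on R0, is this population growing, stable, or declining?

declining

R0 = Σ lx·mx = 0 + 0.0647 + 0.0842 + 0.0578 + 0.0216 + 0.0139 = 0.2422
R0 < 1, so the population is declining.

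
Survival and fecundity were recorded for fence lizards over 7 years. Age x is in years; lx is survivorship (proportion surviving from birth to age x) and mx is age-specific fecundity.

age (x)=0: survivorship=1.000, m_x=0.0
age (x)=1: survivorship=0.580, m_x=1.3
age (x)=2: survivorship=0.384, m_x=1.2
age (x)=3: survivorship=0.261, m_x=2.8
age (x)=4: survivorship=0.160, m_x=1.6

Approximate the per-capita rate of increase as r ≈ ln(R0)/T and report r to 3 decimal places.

0.355

R0 = Σ lx·mx = 0 + 0.754 + 0.4608 + 0.7308 + 0.256 = 2.2016
Σ x·lx·mx = 4.892; T = 4.892/2.2016 = 2.22202…
r ≈ ln(R0)/T = ln(2.2016)/2.22202… = 0.35517… → 0.355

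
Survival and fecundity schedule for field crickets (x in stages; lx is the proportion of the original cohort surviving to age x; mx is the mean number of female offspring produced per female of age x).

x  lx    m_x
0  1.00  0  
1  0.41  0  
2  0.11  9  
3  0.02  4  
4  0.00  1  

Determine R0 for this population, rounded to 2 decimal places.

1.07

lx·mx by age: 0, 0, 0.99, 0.08, 0
R0 = Σ lx·mx = 1.07 → 1.07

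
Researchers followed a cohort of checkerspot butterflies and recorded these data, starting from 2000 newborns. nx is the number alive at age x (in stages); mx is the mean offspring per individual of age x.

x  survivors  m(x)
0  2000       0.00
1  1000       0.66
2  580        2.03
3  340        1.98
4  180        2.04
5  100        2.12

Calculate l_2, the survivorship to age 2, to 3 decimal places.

0.290

l_2 = n_2/n_0 = 580/2000 = 0.29 → 0.290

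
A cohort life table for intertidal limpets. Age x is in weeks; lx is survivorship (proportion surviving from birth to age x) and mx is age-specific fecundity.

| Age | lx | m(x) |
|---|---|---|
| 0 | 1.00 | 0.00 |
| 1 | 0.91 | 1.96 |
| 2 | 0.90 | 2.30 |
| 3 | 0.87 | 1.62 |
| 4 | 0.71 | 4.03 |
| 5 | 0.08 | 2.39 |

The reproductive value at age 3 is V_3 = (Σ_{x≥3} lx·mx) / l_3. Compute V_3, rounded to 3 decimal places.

lx·mx for x ≥ 3: 1.4094, 2.8613, 0.1912 → sum = 4.4619
V_3 = 4.4619 / l_3 = 4.4619 / 0.87 = 5.128621… → 5.129

5.129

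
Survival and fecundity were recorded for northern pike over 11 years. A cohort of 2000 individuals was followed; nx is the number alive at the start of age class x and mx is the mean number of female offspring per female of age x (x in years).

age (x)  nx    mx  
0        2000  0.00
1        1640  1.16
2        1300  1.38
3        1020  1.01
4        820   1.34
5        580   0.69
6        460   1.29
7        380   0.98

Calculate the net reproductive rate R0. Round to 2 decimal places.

lx = nx/n0 = nx/2000: 1, 0.82, 0.65, 0.51, 0.41, 0.29, 0.23, 0.19
lx·mx by age: 0, 0.9512, 0.897, 0.5151, 0.5494, 0.2001, 0.2967, 0.1862
R0 = Σ lx·mx = 3.5957 → 3.60

3.60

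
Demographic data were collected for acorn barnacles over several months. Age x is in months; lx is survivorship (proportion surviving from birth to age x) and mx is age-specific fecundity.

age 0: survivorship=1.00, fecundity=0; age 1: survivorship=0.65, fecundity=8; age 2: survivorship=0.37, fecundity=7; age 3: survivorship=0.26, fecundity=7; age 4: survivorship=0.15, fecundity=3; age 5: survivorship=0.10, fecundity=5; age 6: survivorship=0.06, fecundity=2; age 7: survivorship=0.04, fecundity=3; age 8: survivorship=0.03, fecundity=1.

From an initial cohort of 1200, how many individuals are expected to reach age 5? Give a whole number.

Expected survivors = N0 · l_5 = 1200 × 0.10 = 120 → 120

120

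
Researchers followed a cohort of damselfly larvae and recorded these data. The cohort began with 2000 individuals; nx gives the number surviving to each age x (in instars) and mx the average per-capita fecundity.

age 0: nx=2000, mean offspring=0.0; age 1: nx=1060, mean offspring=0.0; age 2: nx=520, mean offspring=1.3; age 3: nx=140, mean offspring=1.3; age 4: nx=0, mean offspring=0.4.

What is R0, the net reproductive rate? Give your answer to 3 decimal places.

0.429

lx = nx/n0 = nx/2000: 1, 0.53, 0.26, 0.07, 0
lx·mx by age: 0, 0, 0.338, 0.091, 0
R0 = Σ lx·mx = 0.429 → 0.429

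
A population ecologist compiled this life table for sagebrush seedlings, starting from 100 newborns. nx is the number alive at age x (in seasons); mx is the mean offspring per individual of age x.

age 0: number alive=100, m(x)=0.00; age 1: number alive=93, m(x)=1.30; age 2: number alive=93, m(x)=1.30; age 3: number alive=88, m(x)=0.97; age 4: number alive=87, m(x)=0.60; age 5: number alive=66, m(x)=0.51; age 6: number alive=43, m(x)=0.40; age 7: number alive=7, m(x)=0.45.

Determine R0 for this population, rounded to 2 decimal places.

4.33

lx = nx/n0 = nx/100: 1, 0.93, 0.93, 0.88, 0.87, 0.66, 0.43, 0.07
lx·mx by age: 0, 1.209, 1.209, 0.8536, 0.522, 0.3366, 0.172, 0.0315
R0 = Σ lx·mx = 4.3337 → 4.33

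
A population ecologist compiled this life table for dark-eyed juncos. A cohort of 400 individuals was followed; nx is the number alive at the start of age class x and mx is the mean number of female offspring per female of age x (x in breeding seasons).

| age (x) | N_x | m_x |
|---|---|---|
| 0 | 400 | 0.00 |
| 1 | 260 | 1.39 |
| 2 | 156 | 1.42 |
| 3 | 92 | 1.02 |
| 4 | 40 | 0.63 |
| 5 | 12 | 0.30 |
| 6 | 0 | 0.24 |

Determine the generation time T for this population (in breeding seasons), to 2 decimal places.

1.71

lx = nx/n0 = nx/400: 1, 0.65, 0.39, 0.23, 0.1, 0.03, 0
lx·mx: 0, 0.9035, 0.5538, 0.2346, 0.063, 0.009, 0 → R0 = 1.7639
x·lx·mx: 0, 0.9035, 1.1076, 0.7038, 0.252, 0.045, 0 → Σ = 3.0119
T = 3.0119 / 1.7639 = 1.707523… → 1.71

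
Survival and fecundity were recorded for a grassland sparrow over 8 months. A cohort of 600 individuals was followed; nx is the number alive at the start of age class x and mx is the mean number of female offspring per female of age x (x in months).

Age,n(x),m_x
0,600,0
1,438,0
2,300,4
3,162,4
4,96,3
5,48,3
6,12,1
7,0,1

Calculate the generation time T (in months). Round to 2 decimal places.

2.74

lx = nx/n0 = nx/600: 1, 0.73, 0.5, 0.27, 0.16, 0.08, 0.02, 0
lx·mx: 0, 0, 2, 1.08, 0.48, 0.24, 0.02, 0 → R0 = 3.82
x·lx·mx: 0, 0, 4, 3.24, 1.92, 1.2, 0.12, 0 → Σ = 10.48
T = 10.48 / 3.82 = 2.743455… → 2.74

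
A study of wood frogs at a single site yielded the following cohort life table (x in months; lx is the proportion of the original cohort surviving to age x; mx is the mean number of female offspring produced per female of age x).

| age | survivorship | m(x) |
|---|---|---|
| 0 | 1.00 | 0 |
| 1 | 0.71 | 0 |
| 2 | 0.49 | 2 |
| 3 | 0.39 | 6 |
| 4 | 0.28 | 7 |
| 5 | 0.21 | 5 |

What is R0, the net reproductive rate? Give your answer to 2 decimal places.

6.33

lx·mx by age: 0, 0, 0.98, 2.34, 1.96, 1.05
R0 = Σ lx·mx = 6.33 → 6.33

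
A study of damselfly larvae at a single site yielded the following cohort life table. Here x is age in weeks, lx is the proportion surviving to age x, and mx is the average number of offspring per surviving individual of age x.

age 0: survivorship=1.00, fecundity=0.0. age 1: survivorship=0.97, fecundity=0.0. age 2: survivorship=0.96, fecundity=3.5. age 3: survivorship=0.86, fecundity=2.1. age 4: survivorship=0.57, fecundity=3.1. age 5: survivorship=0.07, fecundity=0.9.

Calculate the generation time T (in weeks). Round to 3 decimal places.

lx·mx: 0, 0, 3.36, 1.806, 1.767, 0.063 → R0 = 6.996
x·lx·mx: 0, 0, 6.72, 5.418, 7.068, 0.315 → Σ = 19.521
T = 19.521 / 6.996 = 2.790309… → 2.790

2.790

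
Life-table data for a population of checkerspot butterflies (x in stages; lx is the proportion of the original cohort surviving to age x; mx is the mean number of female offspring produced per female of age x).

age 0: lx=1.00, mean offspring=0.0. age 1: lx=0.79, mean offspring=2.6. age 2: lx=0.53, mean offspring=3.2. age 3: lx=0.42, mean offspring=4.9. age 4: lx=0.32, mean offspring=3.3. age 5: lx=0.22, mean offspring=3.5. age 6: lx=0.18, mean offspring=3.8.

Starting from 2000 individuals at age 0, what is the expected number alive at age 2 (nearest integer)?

Expected survivors = N0 · l_2 = 2000 × 0.53 = 1060 → 1060

1060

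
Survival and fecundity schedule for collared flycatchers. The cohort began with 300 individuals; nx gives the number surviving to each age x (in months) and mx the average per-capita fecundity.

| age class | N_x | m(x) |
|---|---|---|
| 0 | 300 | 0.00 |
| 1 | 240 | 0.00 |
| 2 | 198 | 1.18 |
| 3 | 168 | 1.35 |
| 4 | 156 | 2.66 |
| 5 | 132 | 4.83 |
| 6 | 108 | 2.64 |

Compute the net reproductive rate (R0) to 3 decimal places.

lx = nx/n0 = nx/300: 1, 0.8, 0.66, 0.56, 0.52, 0.44, 0.36
lx·mx by age: 0, 0, 0.7788, 0.756, 1.3832, 2.1252, 0.9504
R0 = Σ lx·mx = 5.9936 → 5.994

5.994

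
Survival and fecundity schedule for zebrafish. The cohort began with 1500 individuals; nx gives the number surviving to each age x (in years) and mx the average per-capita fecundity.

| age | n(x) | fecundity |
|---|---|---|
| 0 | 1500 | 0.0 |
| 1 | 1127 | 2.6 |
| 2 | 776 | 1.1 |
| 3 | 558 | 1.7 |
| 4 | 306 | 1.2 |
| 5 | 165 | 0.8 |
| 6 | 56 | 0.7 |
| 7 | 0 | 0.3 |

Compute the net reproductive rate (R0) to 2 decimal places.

lx = nx/n0 = nx/1500: 1, 0.75133…, 0.51733…, 0.372, 0.204, 0.11, 0.03733…, 0
lx·mx by age: 0, 1.953467…, 0.569067…, 0.6324, 0.2448, 0.088, 0.026133…, 0
R0 = Σ lx·mx = 3.513867… → 3.51

3.51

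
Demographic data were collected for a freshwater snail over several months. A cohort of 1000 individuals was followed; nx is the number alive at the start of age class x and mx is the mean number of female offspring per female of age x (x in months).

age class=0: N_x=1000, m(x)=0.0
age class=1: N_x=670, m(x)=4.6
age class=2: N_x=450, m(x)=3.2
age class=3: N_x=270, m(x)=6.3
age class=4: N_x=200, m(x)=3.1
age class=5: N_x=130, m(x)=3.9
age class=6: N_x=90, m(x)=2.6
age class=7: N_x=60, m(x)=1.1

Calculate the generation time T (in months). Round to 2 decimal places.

lx = nx/n0 = nx/1000: 1, 0.67, 0.45, 0.27, 0.2, 0.13, 0.09, 0.06
lx·mx: 0, 3.082, 1.44, 1.701, 0.62, 0.507, 0.234, 0.066 → R0 = 7.65
x·lx·mx: 0, 3.082, 2.88, 5.103, 2.48, 2.535, 1.404, 0.462 → Σ = 17.946
T = 17.946 / 7.65 = 2.345882… → 2.35

2.35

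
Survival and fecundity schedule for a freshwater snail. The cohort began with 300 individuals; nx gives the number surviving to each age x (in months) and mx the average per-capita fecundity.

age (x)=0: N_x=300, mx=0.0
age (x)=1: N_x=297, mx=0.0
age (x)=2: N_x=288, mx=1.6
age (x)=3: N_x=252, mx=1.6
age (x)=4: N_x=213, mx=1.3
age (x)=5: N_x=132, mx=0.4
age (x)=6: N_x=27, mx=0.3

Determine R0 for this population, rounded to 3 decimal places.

lx = nx/n0 = nx/300: 1, 0.99, 0.96, 0.84, 0.71, 0.44, 0.09
lx·mx by age: 0, 0, 1.536, 1.344, 0.923, 0.176, 0.027
R0 = Σ lx·mx = 4.006 → 4.006

4.006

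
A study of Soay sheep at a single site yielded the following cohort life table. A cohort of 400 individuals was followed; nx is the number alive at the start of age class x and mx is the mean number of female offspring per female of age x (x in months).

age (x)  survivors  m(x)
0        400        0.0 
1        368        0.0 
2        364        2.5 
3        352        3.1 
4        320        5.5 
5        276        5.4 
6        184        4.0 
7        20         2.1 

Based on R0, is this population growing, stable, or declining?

growing

lx = nx/n0 = nx/400: 1, 0.92, 0.91, 0.88, 0.8, 0.69, 0.46, 0.05
R0 = Σ lx·mx = 0 + 0 + 2.275 + 2.728 + 4.4 + 3.726 + 1.84 + 0.105 = 15.074
R0 > 1, so the population is growing.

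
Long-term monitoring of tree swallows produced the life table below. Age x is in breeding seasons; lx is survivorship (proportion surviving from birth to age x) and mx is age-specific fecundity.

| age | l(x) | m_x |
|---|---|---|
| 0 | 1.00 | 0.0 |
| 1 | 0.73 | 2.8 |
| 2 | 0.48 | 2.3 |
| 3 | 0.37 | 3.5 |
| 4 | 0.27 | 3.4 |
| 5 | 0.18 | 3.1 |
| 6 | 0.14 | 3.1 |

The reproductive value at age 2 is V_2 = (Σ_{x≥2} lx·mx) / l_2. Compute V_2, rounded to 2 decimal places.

lx·mx for x ≥ 2: 1.104, 1.295, 0.918, 0.558, 0.434 → sum = 4.309
V_2 = 4.309 / l_2 = 4.309 / 0.48 = 8.977083… → 8.98

8.98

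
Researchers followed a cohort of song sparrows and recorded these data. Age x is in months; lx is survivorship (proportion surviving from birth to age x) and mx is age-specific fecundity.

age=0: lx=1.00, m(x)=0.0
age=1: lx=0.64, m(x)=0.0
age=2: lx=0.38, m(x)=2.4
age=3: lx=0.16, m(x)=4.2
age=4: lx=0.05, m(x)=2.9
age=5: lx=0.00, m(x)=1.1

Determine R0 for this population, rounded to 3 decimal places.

1.729

lx·mx by age: 0, 0, 0.912, 0.672, 0.145, 0
R0 = Σ lx·mx = 1.729 → 1.729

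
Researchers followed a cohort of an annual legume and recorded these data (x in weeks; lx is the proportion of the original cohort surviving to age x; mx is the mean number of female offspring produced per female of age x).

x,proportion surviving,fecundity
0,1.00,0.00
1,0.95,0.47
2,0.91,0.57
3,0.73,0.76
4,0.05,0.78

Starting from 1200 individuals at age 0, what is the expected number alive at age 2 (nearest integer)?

1092

Expected survivors = N0 · l_2 = 1200 × 0.91 = 1092 → 1092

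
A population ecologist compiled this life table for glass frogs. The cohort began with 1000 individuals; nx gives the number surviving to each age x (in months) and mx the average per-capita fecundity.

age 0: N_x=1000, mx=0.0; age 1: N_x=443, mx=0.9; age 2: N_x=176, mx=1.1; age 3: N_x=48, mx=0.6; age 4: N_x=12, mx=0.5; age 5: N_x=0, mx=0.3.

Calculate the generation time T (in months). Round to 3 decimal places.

1.429

lx = nx/n0 = nx/1000: 1, 0.443, 0.176, 0.048, 0.012, 0
lx·mx: 0, 0.3987, 0.1936, 0.0288, 0.006, 0 → R0 = 0.6271
x·lx·mx: 0, 0.3987, 0.3872, 0.0864, 0.024, 0 → Σ = 0.8963
T = 0.8963 / 0.6271 = 1.429278… → 1.429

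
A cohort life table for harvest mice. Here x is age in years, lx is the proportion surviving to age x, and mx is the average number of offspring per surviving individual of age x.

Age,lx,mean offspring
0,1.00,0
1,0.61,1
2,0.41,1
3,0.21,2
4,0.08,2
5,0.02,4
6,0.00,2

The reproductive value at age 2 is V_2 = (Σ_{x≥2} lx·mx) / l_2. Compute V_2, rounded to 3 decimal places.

lx·mx for x ≥ 2: 0.41, 0.42, 0.16, 0.08, 0 → sum = 1.07
V_2 = 1.07 / l_2 = 1.07 / 0.41 = 2.609756… → 2.610

2.610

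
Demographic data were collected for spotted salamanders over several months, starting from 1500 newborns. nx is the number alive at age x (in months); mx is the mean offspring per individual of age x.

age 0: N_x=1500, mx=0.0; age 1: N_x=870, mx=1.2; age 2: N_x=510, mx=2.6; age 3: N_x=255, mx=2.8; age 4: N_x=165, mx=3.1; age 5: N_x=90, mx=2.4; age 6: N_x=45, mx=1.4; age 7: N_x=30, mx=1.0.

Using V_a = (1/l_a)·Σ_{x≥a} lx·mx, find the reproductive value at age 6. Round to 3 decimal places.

lx = nx/n0 = nx/1500: 1, 0.58, 0.34, 0.17, 0.11, 0.06, 0.03, 0.02
lx·mx for x ≥ 6: 0.042, 0.02 → sum = 0.062
V_6 = 0.062 / l_6 = 0.062 / 0.03 = 2.066667… → 2.067

2.067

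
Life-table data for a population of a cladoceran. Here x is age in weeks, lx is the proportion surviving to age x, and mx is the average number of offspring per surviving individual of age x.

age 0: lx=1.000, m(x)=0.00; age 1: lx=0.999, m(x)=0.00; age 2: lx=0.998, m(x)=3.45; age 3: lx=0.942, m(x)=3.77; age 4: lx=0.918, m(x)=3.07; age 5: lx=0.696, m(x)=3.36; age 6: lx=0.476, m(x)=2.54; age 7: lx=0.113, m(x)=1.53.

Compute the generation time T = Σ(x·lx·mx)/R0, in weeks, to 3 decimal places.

3.619

lx·mx: 0, 0, 3.4431, 3.55134, 2.81826, 2.33856, 1.20904, 0.17289 → R0 = 13.53319
x·lx·mx: 0, 0, 6.8862, 10.65402, 11.27304, 11.6928, 7.25424, 1.21023 → Σ = 48.97053
T = 48.97053 / 13.53319 = 3.61855… → 3.619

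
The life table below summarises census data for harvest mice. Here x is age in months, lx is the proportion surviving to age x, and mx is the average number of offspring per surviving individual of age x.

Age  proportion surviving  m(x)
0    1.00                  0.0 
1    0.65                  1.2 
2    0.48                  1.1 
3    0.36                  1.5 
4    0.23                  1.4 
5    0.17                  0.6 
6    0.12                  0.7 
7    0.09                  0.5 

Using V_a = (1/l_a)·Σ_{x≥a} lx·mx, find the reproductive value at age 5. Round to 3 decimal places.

1.359

lx·mx for x ≥ 5: 0.102, 0.084, 0.045 → sum = 0.231
V_5 = 0.231 / l_5 = 0.231 / 0.17 = 1.358824… → 1.359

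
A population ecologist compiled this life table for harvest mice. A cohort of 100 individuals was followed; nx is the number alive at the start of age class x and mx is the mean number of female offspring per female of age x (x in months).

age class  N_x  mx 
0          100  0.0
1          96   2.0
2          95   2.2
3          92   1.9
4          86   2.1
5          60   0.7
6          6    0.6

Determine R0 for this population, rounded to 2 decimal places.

8.02

lx = nx/n0 = nx/100: 1, 0.96, 0.95, 0.92, 0.86, 0.6, 0.06
lx·mx by age: 0, 1.92, 2.09, 1.748, 1.806, 0.42, 0.036
R0 = Σ lx·mx = 8.02 → 8.02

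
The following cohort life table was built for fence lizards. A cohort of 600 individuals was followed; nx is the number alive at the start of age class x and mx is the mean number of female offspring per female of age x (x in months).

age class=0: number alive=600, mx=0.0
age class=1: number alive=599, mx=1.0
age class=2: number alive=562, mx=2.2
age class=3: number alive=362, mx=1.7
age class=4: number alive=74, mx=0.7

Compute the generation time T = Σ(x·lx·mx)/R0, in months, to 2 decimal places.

2.05

lx = nx/n0 = nx/600: 1, 0.99833…, 0.93667…, 0.60333…, 0.12333…
lx·mx: 0, 0.998333…, 2.060667…, 1.025667…, 0.086333… → R0 = 4.171…
x·lx·mx: 0, 0.998333…, 4.121333…, 3.077…, 0.345333… → Σ = 8.542…
T = 8.542… / 4.171… = 2.04795… → 2.05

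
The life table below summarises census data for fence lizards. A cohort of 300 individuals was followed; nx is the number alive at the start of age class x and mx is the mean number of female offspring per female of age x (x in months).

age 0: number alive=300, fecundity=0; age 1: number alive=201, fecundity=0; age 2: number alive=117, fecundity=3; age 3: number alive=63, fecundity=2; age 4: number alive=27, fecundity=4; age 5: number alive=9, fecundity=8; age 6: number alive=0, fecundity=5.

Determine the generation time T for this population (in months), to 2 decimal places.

lx = nx/n0 = nx/300: 1, 0.67, 0.39, 0.21, 0.09, 0.03, 0
lx·mx: 0, 0, 1.17, 0.42, 0.36, 0.24, 0 → R0 = 2.19
x·lx·mx: 0, 0, 2.34, 1.26, 1.44, 1.2, 0 → Σ = 6.24
T = 6.24 / 2.19 = 2.849315… → 2.85

2.85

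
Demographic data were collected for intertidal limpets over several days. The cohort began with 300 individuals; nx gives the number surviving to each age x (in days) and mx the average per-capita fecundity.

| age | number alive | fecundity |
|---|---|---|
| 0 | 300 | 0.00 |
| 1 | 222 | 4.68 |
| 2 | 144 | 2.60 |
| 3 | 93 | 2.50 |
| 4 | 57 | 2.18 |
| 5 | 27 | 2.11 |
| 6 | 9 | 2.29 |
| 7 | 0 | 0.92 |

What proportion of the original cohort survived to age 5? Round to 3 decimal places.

l_5 = n_5/n_0 = 27/300 = 0.09 → 0.090

0.090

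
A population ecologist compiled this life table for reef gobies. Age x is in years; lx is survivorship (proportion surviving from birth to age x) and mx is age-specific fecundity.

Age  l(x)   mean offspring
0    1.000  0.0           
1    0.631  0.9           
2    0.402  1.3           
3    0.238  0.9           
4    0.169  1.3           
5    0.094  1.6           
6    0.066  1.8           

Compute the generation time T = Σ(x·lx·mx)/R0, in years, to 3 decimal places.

lx·mx: 0, 0.5679, 0.5226, 0.2142, 0.2197, 0.1504, 0.1188 → R0 = 1.7936
x·lx·mx: 0, 0.5679, 1.0452, 0.6426, 0.8788, 0.752, 0.7128 → Σ = 4.5993
T = 4.5993 / 1.7936 = 2.564284… → 2.564

2.564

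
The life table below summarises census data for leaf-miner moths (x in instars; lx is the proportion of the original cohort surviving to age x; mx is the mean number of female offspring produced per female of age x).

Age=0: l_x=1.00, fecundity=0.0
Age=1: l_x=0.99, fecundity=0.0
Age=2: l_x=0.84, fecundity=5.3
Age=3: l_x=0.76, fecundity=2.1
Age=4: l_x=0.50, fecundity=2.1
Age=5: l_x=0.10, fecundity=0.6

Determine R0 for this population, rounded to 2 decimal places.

lx·mx by age: 0, 0, 4.452, 1.596, 1.05, 0.06
R0 = Σ lx·mx = 7.158 → 7.16

7.16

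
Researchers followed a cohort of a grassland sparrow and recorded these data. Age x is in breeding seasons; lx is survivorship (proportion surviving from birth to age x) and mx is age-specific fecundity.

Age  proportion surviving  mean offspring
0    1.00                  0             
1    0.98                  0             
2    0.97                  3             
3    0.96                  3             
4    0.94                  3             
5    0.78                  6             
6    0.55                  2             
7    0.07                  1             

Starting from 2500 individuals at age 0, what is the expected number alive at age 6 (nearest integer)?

Expected survivors = N0 · l_6 = 2500 × 0.55 = 1375 → 1375

1375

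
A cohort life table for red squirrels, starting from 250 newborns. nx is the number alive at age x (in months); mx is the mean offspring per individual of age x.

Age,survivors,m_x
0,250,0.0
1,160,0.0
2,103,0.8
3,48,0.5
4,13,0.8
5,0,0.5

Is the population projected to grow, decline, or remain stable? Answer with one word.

declining

lx = nx/n0 = nx/250: 1, 0.64, 0.412, 0.192, 0.052, 0
R0 = Σ lx·mx = 0 + 0 + 0.3296 + 0.096 + 0.0416 + 0 = 0.4672
R0 < 1, so the population is declining.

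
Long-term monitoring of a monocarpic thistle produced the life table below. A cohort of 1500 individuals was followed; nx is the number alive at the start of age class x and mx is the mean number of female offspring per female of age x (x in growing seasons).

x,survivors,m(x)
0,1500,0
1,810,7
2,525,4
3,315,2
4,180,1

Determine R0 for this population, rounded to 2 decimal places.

5.72

lx = nx/n0 = nx/1500: 1, 0.54, 0.35, 0.21, 0.12
lx·mx by age: 0, 3.78, 1.4, 0.42, 0.12
R0 = Σ lx·mx = 5.72 → 5.72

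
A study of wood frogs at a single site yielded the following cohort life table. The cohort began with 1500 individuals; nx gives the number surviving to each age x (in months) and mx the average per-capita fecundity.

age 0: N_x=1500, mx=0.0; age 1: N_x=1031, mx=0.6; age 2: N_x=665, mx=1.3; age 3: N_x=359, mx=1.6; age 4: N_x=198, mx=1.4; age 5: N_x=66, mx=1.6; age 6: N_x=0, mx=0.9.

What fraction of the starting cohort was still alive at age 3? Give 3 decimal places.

0.239

l_3 = n_3/n_0 = 359/1500 = 0.239333… → 0.239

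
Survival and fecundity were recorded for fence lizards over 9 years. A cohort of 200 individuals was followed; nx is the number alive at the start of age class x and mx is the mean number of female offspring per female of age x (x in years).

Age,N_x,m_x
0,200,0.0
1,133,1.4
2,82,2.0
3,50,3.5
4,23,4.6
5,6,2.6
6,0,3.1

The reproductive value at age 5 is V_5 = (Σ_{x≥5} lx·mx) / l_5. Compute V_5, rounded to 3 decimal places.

lx = nx/n0 = nx/200: 1, 0.665, 0.41, 0.25, 0.115, 0.03, 0
lx·mx for x ≥ 5: 0.078, 0 → sum = 0.078
V_5 = 0.078 / l_5 = 0.078 / 0.03 = 2.6 → 2.600

2.600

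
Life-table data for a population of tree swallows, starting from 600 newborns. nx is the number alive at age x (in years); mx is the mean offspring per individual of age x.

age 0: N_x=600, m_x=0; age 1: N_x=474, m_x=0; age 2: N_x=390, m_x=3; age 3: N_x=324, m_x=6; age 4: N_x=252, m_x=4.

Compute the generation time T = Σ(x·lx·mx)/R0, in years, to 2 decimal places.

2.96

lx = nx/n0 = nx/600: 1, 0.79, 0.65, 0.54, 0.42
lx·mx: 0, 0, 1.95, 3.24, 1.68 → R0 = 6.87
x·lx·mx: 0, 0, 3.9, 9.72, 6.72 → Σ = 20.34
T = 20.34 / 6.87 = 2.960699… → 2.96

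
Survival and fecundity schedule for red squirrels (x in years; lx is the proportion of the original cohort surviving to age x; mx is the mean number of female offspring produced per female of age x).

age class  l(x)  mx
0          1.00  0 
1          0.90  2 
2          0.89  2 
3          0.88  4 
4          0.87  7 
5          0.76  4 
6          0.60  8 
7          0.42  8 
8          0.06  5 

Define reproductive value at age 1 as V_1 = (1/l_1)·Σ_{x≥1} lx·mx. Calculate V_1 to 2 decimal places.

lx·mx for x ≥ 1: 1.8, 1.78, 3.52, 6.09, 3.04, 4.8, 3.36, 0.3 → sum = 24.69
V_1 = 24.69 / l_1 = 24.69 / 0.9 = 27.433333… → 27.43

27.43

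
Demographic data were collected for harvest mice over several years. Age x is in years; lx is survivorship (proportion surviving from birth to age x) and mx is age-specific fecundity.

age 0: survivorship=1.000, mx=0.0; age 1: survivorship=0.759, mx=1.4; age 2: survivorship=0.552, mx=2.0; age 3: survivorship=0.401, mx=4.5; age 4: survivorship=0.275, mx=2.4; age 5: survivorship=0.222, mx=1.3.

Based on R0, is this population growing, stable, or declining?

growing

R0 = Σ lx·mx = 0 + 1.0626 + 1.104 + 1.8045 + 0.66 + 0.2886 = 4.9197
R0 > 1, so the population is growing.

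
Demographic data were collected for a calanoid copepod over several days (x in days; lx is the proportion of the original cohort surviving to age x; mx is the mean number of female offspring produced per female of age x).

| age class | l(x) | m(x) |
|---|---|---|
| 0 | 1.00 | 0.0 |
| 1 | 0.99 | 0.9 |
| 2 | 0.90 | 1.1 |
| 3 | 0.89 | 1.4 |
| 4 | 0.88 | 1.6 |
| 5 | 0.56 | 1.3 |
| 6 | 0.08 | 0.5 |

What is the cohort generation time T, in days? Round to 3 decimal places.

3.040

lx·mx: 0, 0.891, 0.99, 1.246, 1.408, 0.728, 0.04 → R0 = 5.303
x·lx·mx: 0, 0.891, 1.98, 3.738, 5.632, 3.64, 0.24 → Σ = 16.121
T = 16.121 / 5.303 = 3.039977… → 3.040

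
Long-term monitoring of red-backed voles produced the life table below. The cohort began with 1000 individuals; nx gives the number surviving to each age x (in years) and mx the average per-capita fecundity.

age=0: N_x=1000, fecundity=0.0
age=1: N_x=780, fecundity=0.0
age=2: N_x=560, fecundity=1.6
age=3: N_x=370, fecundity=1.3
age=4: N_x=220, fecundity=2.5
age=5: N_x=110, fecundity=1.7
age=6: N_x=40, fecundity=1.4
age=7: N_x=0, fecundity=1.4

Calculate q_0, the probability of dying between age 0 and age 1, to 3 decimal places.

0.220

lx = nx/n0 = nx/1000: 1, 0.78, 0.56, 0.37, 0.22, 0.11, 0.04, 0
q_0 = (l_0 − l_1) / l_0 = (1 − 0.78) / 1
     = 0.22 / 1 = 0.22 → 0.220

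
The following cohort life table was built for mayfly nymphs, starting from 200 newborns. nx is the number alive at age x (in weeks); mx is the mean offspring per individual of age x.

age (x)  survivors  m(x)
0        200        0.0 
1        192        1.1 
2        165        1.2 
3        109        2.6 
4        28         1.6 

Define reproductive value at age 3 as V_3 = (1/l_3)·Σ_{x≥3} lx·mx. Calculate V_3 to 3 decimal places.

lx = nx/n0 = nx/200: 1, 0.96, 0.825, 0.545, 0.14
lx·mx for x ≥ 3: 1.417, 0.224 → sum = 1.641
V_3 = 1.641 / l_3 = 1.641 / 0.545 = 3.011009… → 3.011

3.011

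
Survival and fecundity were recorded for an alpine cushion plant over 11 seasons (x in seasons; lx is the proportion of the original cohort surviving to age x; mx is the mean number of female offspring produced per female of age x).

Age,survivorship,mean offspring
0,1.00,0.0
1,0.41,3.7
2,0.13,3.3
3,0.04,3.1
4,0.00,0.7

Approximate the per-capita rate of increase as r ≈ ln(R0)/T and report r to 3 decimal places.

0.548

R0 = Σ lx·mx = 0 + 1.517 + 0.429 + 0.124 + 0 = 2.07
Σ x·lx·mx = 2.747; T = 2.747/2.07 = 1.32705…
r ≈ ln(R0)/T = ln(2.07)/1.32705… = 0.54824… → 0.548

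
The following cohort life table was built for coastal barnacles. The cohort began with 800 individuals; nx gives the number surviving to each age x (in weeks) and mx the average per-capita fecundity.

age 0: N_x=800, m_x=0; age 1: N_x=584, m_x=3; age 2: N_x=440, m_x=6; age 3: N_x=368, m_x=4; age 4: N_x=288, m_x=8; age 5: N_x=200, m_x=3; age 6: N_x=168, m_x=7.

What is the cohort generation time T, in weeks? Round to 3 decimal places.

3.089

lx = nx/n0 = nx/800: 1, 0.73, 0.55, 0.46, 0.36, 0.25, 0.21
lx·mx: 0, 2.19, 3.3, 1.84, 2.88, 0.75, 1.47 → R0 = 12.43
x·lx·mx: 0, 2.19, 6.6, 5.52, 11.52, 3.75, 8.82 → Σ = 38.4
T = 38.4 / 12.43 = 3.0893… → 3.089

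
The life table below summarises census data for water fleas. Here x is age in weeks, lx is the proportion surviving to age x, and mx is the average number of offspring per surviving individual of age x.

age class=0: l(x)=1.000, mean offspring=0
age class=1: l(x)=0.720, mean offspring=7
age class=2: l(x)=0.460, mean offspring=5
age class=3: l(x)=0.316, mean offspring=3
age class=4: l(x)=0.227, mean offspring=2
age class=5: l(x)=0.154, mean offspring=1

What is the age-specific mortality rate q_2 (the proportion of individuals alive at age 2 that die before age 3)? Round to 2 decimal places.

q_2 = (l_2 − l_3) / l_2 = (0.46 − 0.316) / 0.46
     = 0.144 / 0.46 = 0.313043… → 0.31

0.31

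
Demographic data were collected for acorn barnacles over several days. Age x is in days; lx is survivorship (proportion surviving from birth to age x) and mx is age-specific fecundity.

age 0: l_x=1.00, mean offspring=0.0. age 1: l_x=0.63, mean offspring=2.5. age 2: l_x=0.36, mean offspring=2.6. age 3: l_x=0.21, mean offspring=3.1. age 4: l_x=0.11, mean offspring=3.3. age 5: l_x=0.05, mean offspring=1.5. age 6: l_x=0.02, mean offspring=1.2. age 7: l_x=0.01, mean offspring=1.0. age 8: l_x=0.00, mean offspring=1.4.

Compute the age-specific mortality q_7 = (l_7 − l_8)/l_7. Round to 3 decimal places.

1.000

q_7 = (l_7 − l_8) / l_7 = (0.01 − 0) / 0.01
     = 0.01 / 0.01 = 1 → 1.000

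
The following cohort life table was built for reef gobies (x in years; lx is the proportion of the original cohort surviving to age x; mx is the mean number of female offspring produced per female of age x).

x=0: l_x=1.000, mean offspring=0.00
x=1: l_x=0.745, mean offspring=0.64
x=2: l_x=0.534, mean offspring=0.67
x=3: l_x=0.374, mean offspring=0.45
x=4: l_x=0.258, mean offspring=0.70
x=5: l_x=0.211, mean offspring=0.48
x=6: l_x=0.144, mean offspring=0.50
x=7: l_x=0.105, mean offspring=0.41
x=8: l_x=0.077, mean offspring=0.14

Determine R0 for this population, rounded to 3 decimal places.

1.411

lx·mx by age: 0, 0.4768, 0.35778, 0.1683, 0.1806, 0.10128, 0.072, 0.04305, 0.01078
R0 = Σ lx·mx = 1.41059 → 1.411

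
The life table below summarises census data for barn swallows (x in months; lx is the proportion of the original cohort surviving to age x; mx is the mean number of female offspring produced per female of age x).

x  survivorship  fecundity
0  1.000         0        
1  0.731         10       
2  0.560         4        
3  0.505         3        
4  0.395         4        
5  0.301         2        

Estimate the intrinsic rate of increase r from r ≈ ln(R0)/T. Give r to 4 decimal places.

R0 = Σ lx·mx = 0 + 7.31 + 2.24 + 1.515 + 1.58 + 0.602 = 13.247
Σ x·lx·mx = 25.665; T = 25.665/13.247 = 1.93742…
r ≈ ln(R0)/T = ln(13.247)/1.93742… = 1.333614… → 1.3336

1.3336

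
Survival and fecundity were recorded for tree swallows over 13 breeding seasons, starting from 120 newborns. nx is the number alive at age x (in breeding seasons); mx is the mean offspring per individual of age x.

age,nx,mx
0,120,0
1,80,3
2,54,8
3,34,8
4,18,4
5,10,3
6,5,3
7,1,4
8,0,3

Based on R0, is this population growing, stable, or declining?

lx = nx/n0 = nx/120: 1, 0.66667…, 0.45, 0.28333…, 0.15, 0.08333…, 0.04167…, 0.00833…, 0
R0 = Σ lx·mx = 0 + 2… + 3.6 + 2.266667… + 0.6 + 0.25… + 0.125… + 0.033333… + 0 = 8.875…
R0 > 1, so the population is growing.

growing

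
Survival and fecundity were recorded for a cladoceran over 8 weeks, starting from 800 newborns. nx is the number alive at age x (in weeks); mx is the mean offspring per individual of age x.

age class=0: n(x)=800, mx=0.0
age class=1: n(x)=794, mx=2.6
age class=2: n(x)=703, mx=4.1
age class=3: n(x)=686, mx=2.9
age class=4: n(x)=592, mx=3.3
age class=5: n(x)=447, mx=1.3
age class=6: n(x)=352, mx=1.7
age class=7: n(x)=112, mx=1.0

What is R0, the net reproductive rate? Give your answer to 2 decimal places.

lx = nx/n0 = nx/800: 1, 0.9925, 0.87875, 0.8575, 0.74, 0.55875, 0.44, 0.14
lx·mx by age: 0, 2.5805, 3.602875, 2.48675, 2.442, 0.726375, 0.748, 0.14
R0 = Σ lx·mx = 12.7265 → 12.73

12.73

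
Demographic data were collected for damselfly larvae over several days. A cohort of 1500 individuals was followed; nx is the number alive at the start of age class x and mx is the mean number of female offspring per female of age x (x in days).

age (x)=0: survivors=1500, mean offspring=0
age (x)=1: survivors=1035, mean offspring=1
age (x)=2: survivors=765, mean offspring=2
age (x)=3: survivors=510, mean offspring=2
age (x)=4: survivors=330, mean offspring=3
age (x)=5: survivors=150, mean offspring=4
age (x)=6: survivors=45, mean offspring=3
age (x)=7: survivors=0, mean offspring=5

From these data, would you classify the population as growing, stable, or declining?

growing

lx = nx/n0 = nx/1500: 1, 0.69, 0.51, 0.34, 0.22, 0.1, 0.03, 0
R0 = Σ lx·mx = 0 + 0.69 + 1.02 + 0.68 + 0.66 + 0.4 + 0.09 + 0 = 3.54
R0 > 1, so the population is growing.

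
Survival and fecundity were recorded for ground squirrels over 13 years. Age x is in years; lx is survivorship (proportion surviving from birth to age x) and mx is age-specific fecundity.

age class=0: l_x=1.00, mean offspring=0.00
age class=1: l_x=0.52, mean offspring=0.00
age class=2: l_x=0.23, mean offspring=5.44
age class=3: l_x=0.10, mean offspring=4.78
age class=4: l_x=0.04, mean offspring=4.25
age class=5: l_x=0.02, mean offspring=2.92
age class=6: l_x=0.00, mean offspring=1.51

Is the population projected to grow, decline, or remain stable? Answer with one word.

growing

R0 = Σ lx·mx = 0 + 0 + 1.2512 + 0.478 + 0.17 + 0.0584 + 0 = 1.9576
R0 > 1, so the population is growing.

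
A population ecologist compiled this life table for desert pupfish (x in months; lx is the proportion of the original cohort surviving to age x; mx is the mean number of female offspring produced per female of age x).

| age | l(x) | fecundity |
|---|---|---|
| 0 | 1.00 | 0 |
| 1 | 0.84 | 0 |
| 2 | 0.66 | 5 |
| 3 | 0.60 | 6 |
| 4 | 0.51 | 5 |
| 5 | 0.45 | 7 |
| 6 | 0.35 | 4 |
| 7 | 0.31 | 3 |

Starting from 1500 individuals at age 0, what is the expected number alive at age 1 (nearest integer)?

1260

Expected survivors = N0 · l_1 = 1500 × 0.84 = 1260 → 1260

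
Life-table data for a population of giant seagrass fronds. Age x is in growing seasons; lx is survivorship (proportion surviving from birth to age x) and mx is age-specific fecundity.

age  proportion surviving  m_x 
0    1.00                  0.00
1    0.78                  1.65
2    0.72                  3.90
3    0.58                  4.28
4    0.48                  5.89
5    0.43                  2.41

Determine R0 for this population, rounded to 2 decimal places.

10.44

lx·mx by age: 0, 1.287, 2.808, 2.4824, 2.8272, 1.0363
R0 = Σ lx·mx = 10.4409 → 10.44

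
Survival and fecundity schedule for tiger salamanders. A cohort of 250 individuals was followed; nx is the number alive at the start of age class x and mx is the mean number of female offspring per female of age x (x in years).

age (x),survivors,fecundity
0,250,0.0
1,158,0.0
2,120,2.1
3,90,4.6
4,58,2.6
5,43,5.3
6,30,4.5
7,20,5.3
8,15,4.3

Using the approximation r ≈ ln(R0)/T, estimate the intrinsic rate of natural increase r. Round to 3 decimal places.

0.410

lx = nx/n0 = nx/250: 1, 0.632, 0.48, 0.36, 0.232, 0.172, 0.12, 0.08, 0.06
R0 = Σ lx·mx = 0 + 0 + 1.008 + 1.656 + 0.6032 + 0.9116 + 0.54 + 0.424 + 0.258 = 5.4008
Σ x·lx·mx = 22.2268; T = 22.2268/5.4008 = 4.11546…
r ≈ ln(R0)/T = ln(5.4008)/4.11546… = 0.40981… → 0.410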